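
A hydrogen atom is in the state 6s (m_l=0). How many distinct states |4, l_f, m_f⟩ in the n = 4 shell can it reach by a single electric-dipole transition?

3

E1 requires Δl = ±1, so l_f ∈ {-1, 1}; with 0 ≤ l_f ≤ n_f−1 = 3, the allowed l_f values are {1}.
For l_f = 1: m_f ∈ {m_i−1, m_i, m_i+1} ∩ [−1, 1] = {-1, 0, 1} → 3 states.
Total: 3.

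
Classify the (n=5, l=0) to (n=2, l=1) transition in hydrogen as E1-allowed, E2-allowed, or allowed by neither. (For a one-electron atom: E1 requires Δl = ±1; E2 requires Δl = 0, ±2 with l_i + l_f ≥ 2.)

Δl = 1 − 0 = +1; l_i + l_f = 1.
E1 (Δl = ±1): satisfied.
E2 (Δl = 0,±2, l_i+l_f ≥ 2): not satisfied.

E1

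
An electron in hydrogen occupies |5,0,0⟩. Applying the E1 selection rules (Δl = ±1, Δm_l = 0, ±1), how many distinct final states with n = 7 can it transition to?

E1 requires Δl = ±1, so l_f ∈ {-1, 1}; with 0 ≤ l_f ≤ n_f−1 = 6, the allowed l_f values are {1}.
For l_f = 1: m_f ∈ {m_i−1, m_i, m_i+1} ∩ [−1, 1] = {-1, 0, 1} → 3 states.
Total: 3.

3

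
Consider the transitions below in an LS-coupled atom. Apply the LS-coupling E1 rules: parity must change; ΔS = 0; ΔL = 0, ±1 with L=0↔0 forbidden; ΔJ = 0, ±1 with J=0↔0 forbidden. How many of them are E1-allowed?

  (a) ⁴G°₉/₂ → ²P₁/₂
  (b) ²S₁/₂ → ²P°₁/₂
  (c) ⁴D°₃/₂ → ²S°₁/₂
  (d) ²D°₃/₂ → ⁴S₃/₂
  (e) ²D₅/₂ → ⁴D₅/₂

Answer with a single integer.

(a) forbidden (ΔS, ΔL, ΔJ fail)
(b) allowed
(c) forbidden (parity, ΔS, ΔL fail)
(d) forbidden (ΔS, ΔL fail)
(e) forbidden (parity, ΔS fail)
Total allowed: 1 of 5.

1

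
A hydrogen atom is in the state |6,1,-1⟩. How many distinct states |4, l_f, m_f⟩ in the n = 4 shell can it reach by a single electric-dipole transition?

4

E1 requires Δl = ±1, so l_f ∈ {0, 2}; with 0 ≤ l_f ≤ n_f−1 = 3, the allowed l_f values are {0, 2}.
For l_f = 0: m_f ∈ {m_i−1, m_i, m_i+1} ∩ [−0, 0] = {0} → 1 state.
For l_f = 2: m_f ∈ {m_i−1, m_i, m_i+1} ∩ [−2, 2] = {-2, -1, 0} → 3 states.
Total: 4.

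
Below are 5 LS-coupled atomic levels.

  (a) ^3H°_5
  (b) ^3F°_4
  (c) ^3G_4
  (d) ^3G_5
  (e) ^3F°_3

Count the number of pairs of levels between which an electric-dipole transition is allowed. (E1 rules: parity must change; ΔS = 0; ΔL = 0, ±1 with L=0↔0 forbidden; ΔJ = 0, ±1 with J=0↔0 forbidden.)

5

(a)–(b): forbidden (parity, ΔL).
(a)–(c): allowed.
(a)–(d): allowed.
(a)–(e): forbidden (parity, ΔL, ΔJ).
(b)–(c): allowed.
(b)–(d): allowed.
(b)–(e): forbidden (parity).
(c)–(d): forbidden (parity).
(c)–(e): allowed.
(d)–(e): forbidden (ΔJ).
Allowed pairs: 5 of 10.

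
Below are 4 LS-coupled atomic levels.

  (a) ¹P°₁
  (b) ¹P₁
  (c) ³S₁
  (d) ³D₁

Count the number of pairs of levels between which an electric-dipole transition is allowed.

(a)–(b): allowed.
(a)–(c): forbidden (ΔS).
(a)–(d): forbidden (ΔS).
(b)–(c): forbidden (parity, ΔS).
(b)–(d): forbidden (parity, ΔS).
(c)–(d): forbidden (parity, ΔL).
Allowed pairs: 1 of 6.

1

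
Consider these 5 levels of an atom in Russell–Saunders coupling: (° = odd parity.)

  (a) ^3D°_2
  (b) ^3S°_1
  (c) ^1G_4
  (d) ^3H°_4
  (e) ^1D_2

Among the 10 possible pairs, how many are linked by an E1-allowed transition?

(a)–(b): forbidden (parity, ΔL).
(a)–(c): forbidden (ΔS, ΔL, ΔJ).
(a)–(d): forbidden (parity, ΔL, ΔJ).
(a)–(e): forbidden (ΔS).
(b)–(c): forbidden (ΔS, ΔL, ΔJ).
(b)–(d): forbidden (parity, ΔL, ΔJ).
(b)–(e): forbidden (ΔS, ΔL).
(c)–(d): forbidden (ΔS).
(c)–(e): forbidden (parity, ΔL, ΔJ).
(d)–(e): forbidden (ΔS, ΔL, ΔJ).
Allowed pairs: 0 of 10.

0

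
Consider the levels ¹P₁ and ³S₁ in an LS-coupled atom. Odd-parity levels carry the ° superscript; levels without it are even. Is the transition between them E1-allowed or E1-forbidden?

ΔL = 0, ±1 (not L=0↔0): L: 1 → 0, ΔL = -1 — passes.
Parity must change: even → even — fails.
ΔJ = 0, ±1 (not J=0↔0): J: 1 → 1, ΔJ = +0 — passes.
ΔS = 0: S: 0 → 1 — fails.
Rule(s) violated: parity, ΔS.

forbidden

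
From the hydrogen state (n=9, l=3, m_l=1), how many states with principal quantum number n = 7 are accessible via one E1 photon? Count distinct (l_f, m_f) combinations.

6

E1 requires Δl = ±1, so l_f ∈ {2, 4}; with 0 ≤ l_f ≤ n_f−1 = 6, the allowed l_f values are {2, 4}.
For l_f = 2: m_f ∈ {m_i−1, m_i, m_i+1} ∩ [−2, 2] = {0, 1, 2} → 3 states.
For l_f = 4: m_f ∈ {m_i−1, m_i, m_i+1} ∩ [−4, 4] = {0, 1, 2} → 3 states.
Total: 6.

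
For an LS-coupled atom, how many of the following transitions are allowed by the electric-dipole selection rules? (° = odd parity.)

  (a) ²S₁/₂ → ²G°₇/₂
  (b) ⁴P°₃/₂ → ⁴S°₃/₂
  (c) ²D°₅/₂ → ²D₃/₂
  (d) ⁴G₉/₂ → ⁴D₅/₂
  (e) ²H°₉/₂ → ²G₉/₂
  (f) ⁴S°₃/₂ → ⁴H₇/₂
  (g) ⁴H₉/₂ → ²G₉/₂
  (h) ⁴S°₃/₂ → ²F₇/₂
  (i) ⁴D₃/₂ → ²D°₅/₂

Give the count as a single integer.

2

(a) forbidden (ΔL, ΔJ fail)
(b) forbidden (parity fails)
(c) allowed
(d) forbidden (parity, ΔL, ΔJ fail)
(e) allowed
(f) forbidden (ΔL, ΔJ fail)
(g) forbidden (parity, ΔS fail)
(h) forbidden (ΔS, ΔL, ΔJ fail)
(i) forbidden (ΔS fails)
Total allowed: 2 of 9.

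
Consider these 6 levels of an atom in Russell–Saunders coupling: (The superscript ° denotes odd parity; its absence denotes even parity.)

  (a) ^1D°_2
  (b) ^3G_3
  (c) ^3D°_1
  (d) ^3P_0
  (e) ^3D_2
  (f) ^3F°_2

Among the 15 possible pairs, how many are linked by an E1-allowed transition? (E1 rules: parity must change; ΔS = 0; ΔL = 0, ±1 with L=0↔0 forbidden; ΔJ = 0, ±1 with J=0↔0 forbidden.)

(a)–(b): forbidden (ΔS, ΔL).
(a)–(c): forbidden (parity, ΔS).
(a)–(d): forbidden (ΔS, ΔJ).
(a)–(e): forbidden (ΔS).
(a)–(f): forbidden (parity, ΔS).
(b)–(c): forbidden (ΔL, ΔJ).
(b)–(d): forbidden (parity, ΔL, ΔJ).
(b)–(e): forbidden (parity, ΔL).
(b)–(f): allowed.
(c)–(d): allowed.
(c)–(e): allowed.
(c)–(f): forbidden (parity).
(d)–(e): forbidden (parity, ΔJ).
(d)–(f): forbidden (ΔL, ΔJ).
(e)–(f): allowed.
Allowed pairs: 4 of 15.

4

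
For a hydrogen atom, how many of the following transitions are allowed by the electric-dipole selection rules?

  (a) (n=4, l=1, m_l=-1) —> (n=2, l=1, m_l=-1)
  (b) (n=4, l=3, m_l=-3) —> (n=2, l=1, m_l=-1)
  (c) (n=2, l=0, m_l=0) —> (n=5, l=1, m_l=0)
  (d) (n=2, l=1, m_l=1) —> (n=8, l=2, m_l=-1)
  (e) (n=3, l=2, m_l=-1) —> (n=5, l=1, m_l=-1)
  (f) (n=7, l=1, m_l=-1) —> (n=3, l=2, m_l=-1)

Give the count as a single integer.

(a) forbidden — Δl = +0 (E1 requires Δl = ±1)
(b) forbidden — Δl = -2 (E1 requires Δl = ±1); Δm_l = +2 (E1 requires Δm_l = 0, ±1)
(c) allowed
(d) forbidden — Δm_l = -2 (E1 requires Δm_l = 0, ±1)
(e) allowed
(f) allowed
Total allowed: 3 of 6.

3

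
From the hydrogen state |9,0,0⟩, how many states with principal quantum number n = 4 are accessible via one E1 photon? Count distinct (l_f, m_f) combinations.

3

E1 requires Δl = ±1, so l_f ∈ {-1, 1}; with 0 ≤ l_f ≤ n_f−1 = 3, the allowed l_f values are {1}.
For l_f = 1: m_f ∈ {m_i−1, m_i, m_i+1} ∩ [−1, 1] = {-1, 0, 1} → 3 states.
Total: 3.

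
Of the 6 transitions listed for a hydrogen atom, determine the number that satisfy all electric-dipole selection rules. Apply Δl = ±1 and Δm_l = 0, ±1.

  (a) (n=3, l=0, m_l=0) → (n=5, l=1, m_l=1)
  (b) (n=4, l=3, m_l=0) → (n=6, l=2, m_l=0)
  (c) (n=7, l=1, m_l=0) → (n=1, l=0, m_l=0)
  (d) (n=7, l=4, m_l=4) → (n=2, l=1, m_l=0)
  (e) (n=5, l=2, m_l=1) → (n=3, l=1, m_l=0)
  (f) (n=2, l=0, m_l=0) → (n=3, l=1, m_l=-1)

5

(a) allowed
(b) allowed
(c) allowed
(d) forbidden — Δl = -3 (E1 requires Δl = ±1); Δm_l = -4 (E1 requires Δm_l = 0, ±1)
(e) allowed
(f) allowed
Total allowed: 5 of 6.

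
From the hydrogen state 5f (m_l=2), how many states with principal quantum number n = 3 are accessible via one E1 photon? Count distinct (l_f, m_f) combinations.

E1 requires Δl = ±1, so l_f ∈ {2, 4}; with 0 ≤ l_f ≤ n_f−1 = 2, the allowed l_f values are {2}.
For l_f = 2: m_f ∈ {m_i−1, m_i, m_i+1} ∩ [−2, 2] = {1, 2} → 2 states.
Total: 2.

2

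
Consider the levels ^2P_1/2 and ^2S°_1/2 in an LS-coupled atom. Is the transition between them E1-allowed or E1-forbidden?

ΔL = 0, ±1 (not L=0↔0): L: 1 → 0, ΔL = -1 — satisfied.
Parity must change: even → odd — satisfied.
ΔS = 0: S: 1/2 → 1/2 — satisfied.
ΔJ = 0, ±1 (not J=0↔0): J: 1/2 → 1/2, ΔJ = +0 — satisfied.
All four E1 rules are satisfied.

allowed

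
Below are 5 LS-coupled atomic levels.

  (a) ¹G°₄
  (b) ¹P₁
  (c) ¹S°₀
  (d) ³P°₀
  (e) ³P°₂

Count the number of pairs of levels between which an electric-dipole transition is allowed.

(a)–(b): forbidden (ΔL, ΔJ).
(a)–(c): forbidden (parity, ΔL, ΔJ).
(a)–(d): forbidden (parity, ΔS, ΔL, ΔJ).
(a)–(e): forbidden (parity, ΔS, ΔL, ΔJ).
(b)–(c): allowed.
(b)–(d): forbidden (ΔS).
(b)–(e): forbidden (ΔS).
(c)–(d): forbidden (parity, ΔS, ΔJ).
(c)–(e): forbidden (parity, ΔS, ΔJ).
(d)–(e): forbidden (parity, ΔJ).
Allowed pairs: 1 of 10.

1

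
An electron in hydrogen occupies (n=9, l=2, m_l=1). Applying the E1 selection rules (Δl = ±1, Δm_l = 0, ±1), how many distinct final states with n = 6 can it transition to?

5

E1 requires Δl = ±1, so l_f ∈ {1, 3}; with 0 ≤ l_f ≤ n_f−1 = 5, the allowed l_f values are {1, 3}.
For l_f = 1: m_f ∈ {m_i−1, m_i, m_i+1} ∩ [−1, 1] = {0, 1} → 2 states.
For l_f = 3: m_f ∈ {m_i−1, m_i, m_i+1} ∩ [−3, 3] = {0, 1, 2} → 3 states.
Total: 5.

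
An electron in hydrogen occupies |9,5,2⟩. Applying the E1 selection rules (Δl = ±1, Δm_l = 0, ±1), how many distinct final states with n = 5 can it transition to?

E1 requires Δl = ±1, so l_f ∈ {4, 6}; with 0 ≤ l_f ≤ n_f−1 = 4, the allowed l_f values are {4}.
For l_f = 4: m_f ∈ {m_i−1, m_i, m_i+1} ∩ [−4, 4] = {1, 2, 3} → 3 states.
Total: 3.

3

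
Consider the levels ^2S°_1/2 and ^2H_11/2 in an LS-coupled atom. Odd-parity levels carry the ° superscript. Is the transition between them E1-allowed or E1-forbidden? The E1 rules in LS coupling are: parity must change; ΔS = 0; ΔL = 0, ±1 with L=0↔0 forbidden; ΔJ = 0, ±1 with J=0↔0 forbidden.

forbidden

Initial level: S=1/2, L=0, J=1/2, parity odd. Final level: S=1/2, L=5, J=11/2, parity even.
ΔJ = 0, ±1 (not J=0↔0): J: 1/2 → 11/2, ΔJ = +5 — fails.
ΔS = 0: S: 1/2 → 1/2 — ok.
ΔL = 0, ±1 (not L=0↔0): L: 0 → 5, ΔL = +5 — fails.
Parity must change: odd → even — ok.
Rule(s) violated: ΔL, ΔJ.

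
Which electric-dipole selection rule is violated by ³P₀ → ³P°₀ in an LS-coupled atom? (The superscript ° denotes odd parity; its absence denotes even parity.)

Reading off the term symbols: S 1→1, L 1→1, J 0→0, parity even→odd.
Parity must change: even → odd — ok.
ΔS = 0: S: 1 → 1 — ok.
ΔL = 0, ±1 (not L=0↔0): L: 1 → 1, ΔL = +0 — ok.
ΔJ = 0, ±1 (not J=0↔0): J: 0 → 0, ΔJ = +0 — fails.

the J=0 ↔ J=0 exclusion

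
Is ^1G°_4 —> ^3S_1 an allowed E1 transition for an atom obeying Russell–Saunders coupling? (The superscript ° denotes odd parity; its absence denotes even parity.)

forbidden

Initial level: S=0, L=4, J=4, parity odd. Final level: S=1, L=0, J=1, parity even.
Parity must change: odd → even — ok.
ΔS = 0: S: 0 → 1 — fails.
ΔL = 0, ±1 (not L=0↔0): L: 4 → 0, ΔL = -4 — fails.
ΔJ = 0, ±1 (not J=0↔0): J: 4 → 1, ΔJ = -3 — fails.
Rule(s) violated: ΔS, ΔL, ΔJ.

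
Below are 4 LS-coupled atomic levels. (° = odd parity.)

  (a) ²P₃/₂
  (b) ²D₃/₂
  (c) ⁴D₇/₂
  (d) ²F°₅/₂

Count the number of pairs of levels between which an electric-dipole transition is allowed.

1

(a)–(b): forbidden (parity).
(a)–(c): forbidden (parity, ΔS, ΔJ).
(a)–(d): forbidden (ΔL).
(b)–(c): forbidden (parity, ΔS, ΔJ).
(b)–(d): allowed.
(c)–(d): forbidden (ΔS).
Allowed pairs: 1 of 6.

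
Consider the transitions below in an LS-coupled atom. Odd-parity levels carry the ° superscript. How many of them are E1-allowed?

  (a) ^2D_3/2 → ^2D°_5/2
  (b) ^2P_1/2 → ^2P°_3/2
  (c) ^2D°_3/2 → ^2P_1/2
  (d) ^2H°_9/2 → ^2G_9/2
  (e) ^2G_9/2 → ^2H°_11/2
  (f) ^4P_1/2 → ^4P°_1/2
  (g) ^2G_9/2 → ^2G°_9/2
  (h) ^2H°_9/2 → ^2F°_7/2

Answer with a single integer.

7

(a) allowed
(b) allowed
(c) allowed
(d) allowed
(e) allowed
(f) allowed
(g) allowed
(h) forbidden (parity, ΔL fail)
Total allowed: 7 of 8.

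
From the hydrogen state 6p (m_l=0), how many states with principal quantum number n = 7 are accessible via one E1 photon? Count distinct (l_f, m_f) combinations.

4

E1 requires Δl = ±1, so l_f ∈ {0, 2}; with 0 ≤ l_f ≤ n_f−1 = 6, the allowed l_f values are {0, 2}.
For l_f = 0: m_f ∈ {m_i−1, m_i, m_i+1} ∩ [−0, 0] = {0} → 1 state.
For l_f = 2: m_f ∈ {m_i−1, m_i, m_i+1} ∩ [−2, 2] = {-1, 0, 1} → 3 states.
Total: 4.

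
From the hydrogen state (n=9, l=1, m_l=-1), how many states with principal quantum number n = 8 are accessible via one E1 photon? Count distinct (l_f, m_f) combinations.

E1 requires Δl = ±1, so l_f ∈ {0, 2}; with 0 ≤ l_f ≤ n_f−1 = 7, the allowed l_f values are {0, 2}.
For l_f = 0: m_f ∈ {m_i−1, m_i, m_i+1} ∩ [−0, 0] = {0} → 1 state.
For l_f = 2: m_f ∈ {m_i−1, m_i, m_i+1} ∩ [−2, 2] = {-2, -1, 0} → 3 states.
Total: 4.

4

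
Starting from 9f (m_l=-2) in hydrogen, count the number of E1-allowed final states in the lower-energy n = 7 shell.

E1 requires Δl = ±1, so l_f ∈ {2, 4}; with 0 ≤ l_f ≤ n_f−1 = 6, the allowed l_f values are {2, 4}.
For l_f = 2: m_f ∈ {m_i−1, m_i, m_i+1} ∩ [−2, 2] = {-2, -1} → 2 states.
For l_f = 4: m_f ∈ {m_i−1, m_i, m_i+1} ∩ [−4, 4] = {-3, -2, -1} → 3 states.
Total: 5.

5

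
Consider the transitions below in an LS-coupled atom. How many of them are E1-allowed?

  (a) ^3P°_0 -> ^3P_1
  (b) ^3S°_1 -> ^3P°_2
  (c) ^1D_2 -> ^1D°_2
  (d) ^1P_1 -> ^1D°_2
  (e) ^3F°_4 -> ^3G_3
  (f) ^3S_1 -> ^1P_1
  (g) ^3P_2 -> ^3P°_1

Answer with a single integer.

5

(a) allowed
(b) forbidden (parity fails)
(c) allowed
(d) allowed
(e) allowed
(f) forbidden (parity, ΔS fail)
(g) allowed
Total allowed: 5 of 7.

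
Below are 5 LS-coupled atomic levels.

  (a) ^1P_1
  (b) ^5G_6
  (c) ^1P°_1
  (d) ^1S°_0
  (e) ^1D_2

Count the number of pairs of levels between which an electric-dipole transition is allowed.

3

(a)–(b): forbidden (parity, ΔS, ΔL, ΔJ).
(a)–(c): allowed.
(a)–(d): allowed.
(a)–(e): forbidden (parity).
(b)–(c): forbidden (ΔS, ΔL, ΔJ).
(b)–(d): forbidden (ΔS, ΔL, ΔJ).
(b)–(e): forbidden (parity, ΔS, ΔL, ΔJ).
(c)–(d): forbidden (parity).
(c)–(e): allowed.
(d)–(e): forbidden (ΔL, ΔJ).
Allowed pairs: 3 of 10.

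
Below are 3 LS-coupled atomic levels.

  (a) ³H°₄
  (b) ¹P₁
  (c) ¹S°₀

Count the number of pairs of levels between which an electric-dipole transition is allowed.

1

(a)–(b): forbidden (ΔS, ΔL, ΔJ).
(a)–(c): forbidden (parity, ΔS, ΔL, ΔJ).
(b)–(c): allowed.
Allowed pairs: 1 of 3.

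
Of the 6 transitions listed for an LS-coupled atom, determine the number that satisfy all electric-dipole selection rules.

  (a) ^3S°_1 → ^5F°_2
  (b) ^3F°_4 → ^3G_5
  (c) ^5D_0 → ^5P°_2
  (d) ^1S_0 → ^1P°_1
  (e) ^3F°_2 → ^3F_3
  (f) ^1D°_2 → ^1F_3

(a) forbidden (parity, ΔS, ΔL fail)
(b) allowed
(c) forbidden (ΔJ fails)
(d) allowed
(e) allowed
(f) allowed
Total allowed: 4 of 6.

4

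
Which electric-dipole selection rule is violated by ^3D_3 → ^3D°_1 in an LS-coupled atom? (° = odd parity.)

Parity must change: even → odd — ✓.
ΔS = 0: S: 1 → 1 — ✓.
ΔL = 0, ±1 (not L=0↔0): L: 2 → 2, ΔL = +0 — ✓.
ΔJ = 0, ±1 (not J=0↔0): J: 3 → 1, ΔJ = -2 — ✗.

the ΔJ = 0, ±1 rule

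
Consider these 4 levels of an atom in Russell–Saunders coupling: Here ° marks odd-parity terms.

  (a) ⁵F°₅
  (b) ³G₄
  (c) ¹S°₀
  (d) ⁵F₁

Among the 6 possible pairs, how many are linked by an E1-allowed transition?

0

(a)–(b): forbidden (ΔS).
(a)–(c): forbidden (parity, ΔS, ΔL, ΔJ).
(a)–(d): forbidden (ΔJ).
(b)–(c): forbidden (ΔS, ΔL, ΔJ).
(b)–(d): forbidden (parity, ΔS, ΔJ).
(c)–(d): forbidden (ΔS, ΔL).
Allowed pairs: 0 of 6.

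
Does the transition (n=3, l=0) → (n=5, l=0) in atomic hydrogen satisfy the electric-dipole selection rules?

forbidden

Initial l = 0, final l = 0, so Δl = +0. E1 requires Δl = ±1: ✗.
The transition is electric-dipole forbidden.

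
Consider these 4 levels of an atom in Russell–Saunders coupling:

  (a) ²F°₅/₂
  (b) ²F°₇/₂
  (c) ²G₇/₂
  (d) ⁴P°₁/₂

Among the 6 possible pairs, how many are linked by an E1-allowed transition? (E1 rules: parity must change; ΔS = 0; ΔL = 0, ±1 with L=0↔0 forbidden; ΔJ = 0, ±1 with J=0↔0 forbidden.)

(a)–(b): forbidden (parity).
(a)–(c): allowed.
(a)–(d): forbidden (parity, ΔS, ΔL, ΔJ).
(b)–(c): allowed.
(b)–(d): forbidden (parity, ΔS, ΔL, ΔJ).
(c)–(d): forbidden (ΔS, ΔL, ΔJ).
Allowed pairs: 2 of 6.

2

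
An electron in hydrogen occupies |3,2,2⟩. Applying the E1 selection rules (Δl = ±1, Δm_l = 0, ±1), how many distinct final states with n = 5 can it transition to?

4

E1 requires Δl = ±1, so l_f ∈ {1, 3}; with 0 ≤ l_f ≤ n_f−1 = 4, the allowed l_f values are {1, 3}.
For l_f = 1: m_f ∈ {m_i−1, m_i, m_i+1} ∩ [−1, 1] = {1} → 1 state.
For l_f = 3: m_f ∈ {m_i−1, m_i, m_i+1} ∩ [−3, 3] = {1, 2, 3} → 3 states.
Total: 4.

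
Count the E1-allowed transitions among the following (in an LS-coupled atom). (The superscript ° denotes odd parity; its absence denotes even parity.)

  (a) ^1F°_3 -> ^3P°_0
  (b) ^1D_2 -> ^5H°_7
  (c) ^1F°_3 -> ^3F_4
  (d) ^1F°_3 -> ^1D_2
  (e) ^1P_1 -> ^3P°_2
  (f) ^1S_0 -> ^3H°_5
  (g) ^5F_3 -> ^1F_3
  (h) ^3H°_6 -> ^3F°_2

1

(a) forbidden (parity, ΔS, ΔL, ΔJ fail)
(b) forbidden (ΔS, ΔL, ΔJ fail)
(c) forbidden (ΔS fails)
(d) allowed
(e) forbidden (ΔS fails)
(f) forbidden (ΔS, ΔL, ΔJ fail)
(g) forbidden (parity, ΔS fail)
(h) forbidden (parity, ΔL, ΔJ fail)
Total allowed: 1 of 8.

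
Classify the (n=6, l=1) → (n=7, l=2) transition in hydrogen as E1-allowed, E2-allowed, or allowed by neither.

Δl = 2 − 1 = +1; l_i + l_f = 3.
E1 (Δl = ±1): satisfied.
E2 (Δl = 0,±2, l_i+l_f ≥ 2): not satisfied.

E1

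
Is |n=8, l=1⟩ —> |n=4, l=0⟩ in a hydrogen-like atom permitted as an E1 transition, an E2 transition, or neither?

Δl = 0 − 1 = -1; l_i + l_f = 1.
E1 (Δl = ±1): satisfied.
E2 (Δl = 0,±2, l_i+l_f ≥ 2): not satisfied.

E1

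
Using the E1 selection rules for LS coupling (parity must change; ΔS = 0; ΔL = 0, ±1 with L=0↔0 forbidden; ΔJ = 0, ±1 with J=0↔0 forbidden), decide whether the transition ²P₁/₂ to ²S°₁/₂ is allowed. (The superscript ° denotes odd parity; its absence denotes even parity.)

Parity must change: even → odd — passes.
ΔS = 0: S: 1/2 → 1/2 — passes.
ΔL = 0, ±1 (not L=0↔0): L: 1 → 0, ΔL = -1 — passes.
ΔJ = 0, ±1 (not J=0↔0): J: 1/2 → 1/2, ΔJ = +0 — passes.
All four E1 rules are satisfied.

allowed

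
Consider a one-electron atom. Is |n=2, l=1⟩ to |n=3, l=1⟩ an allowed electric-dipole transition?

forbidden

Δl = 1 − 1 = +0; the E1 rule Δl = ±1 is fails.
The transition is electric-dipole forbidden.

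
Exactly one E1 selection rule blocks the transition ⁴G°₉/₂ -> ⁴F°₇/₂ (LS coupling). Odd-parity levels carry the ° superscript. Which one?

Parity must change: odd → odd — ✗.
ΔS = 0: S: 3/2 → 3/2 — ✓.
ΔL = 0, ±1 (not L=0↔0): L: 4 → 3, ΔL = -1 — ✓.
ΔJ = 0, ±1 (not J=0↔0): J: 9/2 → 7/2, ΔJ = -1 — ✓.

parity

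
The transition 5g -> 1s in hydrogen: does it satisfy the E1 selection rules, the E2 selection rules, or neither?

neither

Δl = 0 − 4 = -4; l_i + l_f = 4.
E1 (Δl = ±1): not satisfied.
E2 (Δl = 0,±2, l_i+l_f ≥ 2): not satisfied.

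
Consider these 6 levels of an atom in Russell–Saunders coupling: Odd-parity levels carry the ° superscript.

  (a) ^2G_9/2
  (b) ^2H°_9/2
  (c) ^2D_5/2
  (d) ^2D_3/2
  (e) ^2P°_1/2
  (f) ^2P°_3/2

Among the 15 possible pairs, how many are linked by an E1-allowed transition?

4

(a)–(b): allowed.
(a)–(c): forbidden (parity, ΔL, ΔJ).
(a)–(d): forbidden (parity, ΔL, ΔJ).
(a)–(e): forbidden (ΔL, ΔJ).
(a)–(f): forbidden (ΔL, ΔJ).
(b)–(c): forbidden (ΔL, ΔJ).
(b)–(d): forbidden (ΔL, ΔJ).
(b)–(e): forbidden (parity, ΔL, ΔJ).
(b)–(f): forbidden (parity, ΔL, ΔJ).
(c)–(d): forbidden (parity).
(c)–(e): forbidden (ΔJ).
(c)–(f): allowed.
(d)–(e): allowed.
(d)–(f): allowed.
(e)–(f): forbidden (parity).
Allowed pairs: 4 of 15.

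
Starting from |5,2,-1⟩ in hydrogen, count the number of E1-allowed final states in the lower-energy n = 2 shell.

E1 requires Δl = ±1, so l_f ∈ {1, 3}; with 0 ≤ l_f ≤ n_f−1 = 1, the allowed l_f values are {1}.
For l_f = 1: m_f ∈ {m_i−1, m_i, m_i+1} ∩ [−1, 1] = {-1, 0} → 2 states.
Total: 2.

2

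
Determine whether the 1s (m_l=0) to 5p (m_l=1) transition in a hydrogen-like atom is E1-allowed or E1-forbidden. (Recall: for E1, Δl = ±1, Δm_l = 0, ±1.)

Δl = 1 − 0 = +1; the E1 rule Δl = ±1 is satisfied.
m_l: 0 → 1 (Δm_l = +1). |Δm_l| ≤ 1 satisfied.
All E1 selection rules are satisfied.

allowed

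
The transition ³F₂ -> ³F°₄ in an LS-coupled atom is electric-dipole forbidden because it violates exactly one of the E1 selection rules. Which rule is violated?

the ΔJ = 0, ±1 rule

Initial level: S=1, L=3, J=2, parity even. Final level: S=1, L=3, J=4, parity odd.
Parity must change: even → odd — ok.
ΔL = 0, ±1 (not L=0↔0): L: 3 → 3, ΔL = +0 — ok.
ΔJ = 0, ±1 (not J=0↔0): J: 2 → 4, ΔJ = +2 — fails.
ΔS = 0: S: 1 → 1 — ok.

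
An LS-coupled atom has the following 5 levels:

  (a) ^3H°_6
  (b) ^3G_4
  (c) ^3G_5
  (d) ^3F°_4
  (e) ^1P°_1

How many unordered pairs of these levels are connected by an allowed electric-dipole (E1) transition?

(a)–(b): forbidden (ΔJ).
(a)–(c): allowed.
(a)–(d): forbidden (parity, ΔL, ΔJ).
(a)–(e): forbidden (parity, ΔS, ΔL, ΔJ).
(b)–(c): forbidden (parity).
(b)–(d): allowed.
(b)–(e): forbidden (ΔS, ΔL, ΔJ).
(c)–(d): allowed.
(c)–(e): forbidden (ΔS, ΔL, ΔJ).
(d)–(e): forbidden (parity, ΔS, ΔL, ΔJ).
Allowed pairs: 3 of 10.

3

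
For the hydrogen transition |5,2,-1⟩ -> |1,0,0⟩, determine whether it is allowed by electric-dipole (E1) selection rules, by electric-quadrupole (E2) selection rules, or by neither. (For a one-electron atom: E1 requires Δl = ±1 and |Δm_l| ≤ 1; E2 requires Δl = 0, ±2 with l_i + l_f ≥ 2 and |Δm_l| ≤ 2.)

Δl = 0 − 2 = -2; l_i + l_f = 2.
Δm_l = +1.
E1 (Δl = ±1, |Δm_l| ≤ 1): not satisfied.
E2 (Δl = 0,±2, l_i+l_f ≥ 2, |Δm_l| ≤ 2): satisfied.

E2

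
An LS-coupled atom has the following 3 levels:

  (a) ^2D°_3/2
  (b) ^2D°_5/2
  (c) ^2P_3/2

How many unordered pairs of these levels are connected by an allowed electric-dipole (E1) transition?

(a)–(b): forbidden (parity).
(a)–(c): allowed.
(b)–(c): allowed.
Allowed pairs: 2 of 3.

2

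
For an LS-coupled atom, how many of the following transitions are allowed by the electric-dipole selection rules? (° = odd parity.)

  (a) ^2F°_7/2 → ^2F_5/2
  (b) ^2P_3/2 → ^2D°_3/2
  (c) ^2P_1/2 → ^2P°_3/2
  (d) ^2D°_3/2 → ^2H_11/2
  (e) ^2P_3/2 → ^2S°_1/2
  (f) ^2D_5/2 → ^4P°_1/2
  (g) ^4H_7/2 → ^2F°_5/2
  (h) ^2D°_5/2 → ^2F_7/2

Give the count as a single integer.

(a) allowed
(b) allowed
(c) allowed
(d) forbidden (ΔL, ΔJ fail)
(e) allowed
(f) forbidden (ΔS, ΔJ fail)
(g) forbidden (ΔS, ΔL fail)
(h) allowed
Total allowed: 5 of 8.

5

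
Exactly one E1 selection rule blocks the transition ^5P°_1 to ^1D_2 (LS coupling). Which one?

Parity must change: odd → even — ok.
ΔS = 0: S: 2 → 0 — fails.
ΔL = 0, ±1 (not L=0↔0): L: 1 → 2, ΔL = +1 — ok.
ΔJ = 0, ±1 (not J=0↔0): J: 1 → 2, ΔJ = +1 — ok.

the ΔS = 0 rule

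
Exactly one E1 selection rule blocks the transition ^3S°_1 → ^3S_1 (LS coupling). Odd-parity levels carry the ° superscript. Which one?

ΔJ = 0, ±1 (not J=0↔0): J: 1 → 1, ΔJ = +0 — satisfied.
ΔL = 0, ±1 (not L=0↔0): L: 0 → 0, ΔL = +0 — violated.
ΔS = 0: S: 1 → 1 — satisfied.
Parity must change: odd → even — satisfied.

the L=0 ↔ L=0 exclusion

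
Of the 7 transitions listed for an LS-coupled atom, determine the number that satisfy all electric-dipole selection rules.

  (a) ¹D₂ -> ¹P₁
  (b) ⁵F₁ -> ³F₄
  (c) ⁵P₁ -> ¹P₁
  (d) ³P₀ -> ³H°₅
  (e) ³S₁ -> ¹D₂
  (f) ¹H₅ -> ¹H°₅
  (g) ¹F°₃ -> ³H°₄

(a) forbidden (parity fails)
(b) forbidden (parity, ΔS, ΔJ fail)
(c) forbidden (parity, ΔS fail)
(d) forbidden (ΔL, ΔJ fail)
(e) forbidden (parity, ΔS, ΔL fail)
(f) allowed
(g) forbidden (parity, ΔS, ΔL fail)
Total allowed: 1 of 7.

1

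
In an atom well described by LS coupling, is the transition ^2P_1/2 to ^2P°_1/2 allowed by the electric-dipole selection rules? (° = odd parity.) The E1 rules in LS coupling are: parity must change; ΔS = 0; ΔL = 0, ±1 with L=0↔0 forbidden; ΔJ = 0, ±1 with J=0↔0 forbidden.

Reading off the term symbols: S 1/2→1/2, L 1→1, J 1/2→1/2, parity even→odd.
ΔL = 0, ±1 (not L=0↔0): L: 1 → 1, ΔL = +0 — ok.
Parity must change: even → odd — ok.
ΔS = 0: S: 1/2 → 1/2 — ok.
ΔJ = 0, ±1 (not J=0↔0): J: 1/2 → 1/2, ΔJ = +0 — ok.
All four E1 rules are satisfied.

allowed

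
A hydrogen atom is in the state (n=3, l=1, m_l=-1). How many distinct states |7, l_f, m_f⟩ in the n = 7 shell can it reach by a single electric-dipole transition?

4

E1 requires Δl = ±1, so l_f ∈ {0, 2}; with 0 ≤ l_f ≤ n_f−1 = 6, the allowed l_f values are {0, 2}.
For l_f = 0: m_f ∈ {m_i−1, m_i, m_i+1} ∩ [−0, 0] = {0} → 1 state.
For l_f = 2: m_f ∈ {m_i−1, m_i, m_i+1} ∩ [−2, 2] = {-2, -1, 0} → 3 states.
Total: 4.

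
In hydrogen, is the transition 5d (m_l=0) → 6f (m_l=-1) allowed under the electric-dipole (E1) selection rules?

Δl = 3 − 2 = +1; the E1 rule Δl = ±1 is ok.
m_l: 0 → -1 (Δm_l = -1). |Δm_l| ≤ 1 ok.
All E1 selection rules are satisfied.

allowed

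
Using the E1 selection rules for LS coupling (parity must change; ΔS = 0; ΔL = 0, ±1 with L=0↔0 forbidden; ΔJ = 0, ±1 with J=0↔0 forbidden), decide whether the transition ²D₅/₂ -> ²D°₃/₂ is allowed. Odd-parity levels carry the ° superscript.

allowed

Parity must change: even → odd — satisfied.
ΔS = 0: S: 1/2 → 1/2 — satisfied.
ΔL = 0, ±1 (not L=0↔0): L: 2 → 2, ΔL = +0 — satisfied.
ΔJ = 0, ±1 (not J=0↔0): J: 5/2 → 3/2, ΔJ = -1 — satisfied.
All four E1 rules are satisfied.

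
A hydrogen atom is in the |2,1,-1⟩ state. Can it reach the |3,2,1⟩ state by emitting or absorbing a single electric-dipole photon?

Initial l = 1, final l = 2, so Δl = +1. E1 requires Δl = ±1: satisfied.
Δm_l = 1 − (-1) = +2. E1 requires Δm_l = 0, ±1: violated.
The transition is electric-dipole forbidden.

forbidden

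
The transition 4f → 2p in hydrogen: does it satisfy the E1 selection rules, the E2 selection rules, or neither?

E2

Δl = 1 − 3 = -2; l_i + l_f = 4.
E1 (Δl = ±1): not satisfied.
E2 (Δl = 0,±2, l_i+l_f ≥ 2): satisfied.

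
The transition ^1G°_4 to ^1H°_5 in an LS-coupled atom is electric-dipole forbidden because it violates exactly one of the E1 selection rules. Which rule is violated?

parity

Initial level: S=0, L=4, J=4, parity odd. Final level: S=0, L=5, J=5, parity odd.
ΔJ = 0, ±1 (not J=0↔0): J: 4 → 5, ΔJ = +1 — passes.
Parity must change: odd → odd — fails.
ΔS = 0: S: 0 → 0 — passes.
ΔL = 0, ±1 (not L=0↔0): L: 4 → 5, ΔL = +1 — passes.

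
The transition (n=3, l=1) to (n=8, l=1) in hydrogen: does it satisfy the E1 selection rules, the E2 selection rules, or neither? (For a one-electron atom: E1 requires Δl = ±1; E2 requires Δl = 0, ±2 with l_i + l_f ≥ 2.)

Δl = 1 − 1 = +0; l_i + l_f = 2.
E1 (Δl = ±1): not satisfied.
E2 (Δl = 0,±2, l_i+l_f ≥ 2): satisfied.

E2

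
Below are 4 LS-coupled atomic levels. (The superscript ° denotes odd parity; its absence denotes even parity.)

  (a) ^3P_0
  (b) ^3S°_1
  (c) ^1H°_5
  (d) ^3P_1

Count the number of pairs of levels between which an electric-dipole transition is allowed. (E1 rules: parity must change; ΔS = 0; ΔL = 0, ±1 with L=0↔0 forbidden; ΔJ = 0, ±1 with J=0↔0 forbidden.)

2

(a)–(b): allowed.
(a)–(c): forbidden (ΔS, ΔL, ΔJ).
(a)–(d): forbidden (parity).
(b)–(c): forbidden (parity, ΔS, ΔL, ΔJ).
(b)–(d): allowed.
(c)–(d): forbidden (ΔS, ΔL, ΔJ).
Allowed pairs: 2 of 6.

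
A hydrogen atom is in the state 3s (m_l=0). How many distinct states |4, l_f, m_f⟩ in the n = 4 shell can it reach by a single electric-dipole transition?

E1 requires Δl = ±1, so l_f ∈ {-1, 1}; with 0 ≤ l_f ≤ n_f−1 = 3, the allowed l_f values are {1}.
For l_f = 1: m_f ∈ {m_i−1, m_i, m_i+1} ∩ [−1, 1] = {-1, 0, 1} → 3 states.
Total: 3.

3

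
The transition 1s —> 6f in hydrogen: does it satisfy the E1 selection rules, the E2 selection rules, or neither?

Δl = 3 − 0 = +3; l_i + l_f = 3.
E1 (Δl = ±1): not satisfied.
E2 (Δl = 0,±2, l_i+l_f ≥ 2): not satisfied.

neither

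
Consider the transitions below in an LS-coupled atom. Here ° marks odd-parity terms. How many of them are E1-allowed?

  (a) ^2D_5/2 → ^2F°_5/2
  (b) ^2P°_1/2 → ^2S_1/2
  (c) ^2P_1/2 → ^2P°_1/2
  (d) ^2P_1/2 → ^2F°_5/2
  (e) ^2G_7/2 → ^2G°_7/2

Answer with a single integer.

4

(a) allowed
(b) allowed
(c) allowed
(d) forbidden (ΔL, ΔJ fail)
(e) allowed
Total allowed: 4 of 5.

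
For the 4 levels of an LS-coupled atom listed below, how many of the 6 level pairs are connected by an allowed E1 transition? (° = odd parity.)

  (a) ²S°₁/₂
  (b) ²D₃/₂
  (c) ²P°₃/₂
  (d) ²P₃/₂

(a)–(b): forbidden (ΔL).
(a)–(c): forbidden (parity).
(a)–(d): allowed.
(b)–(c): allowed.
(b)–(d): forbidden (parity).
(c)–(d): allowed.
Allowed pairs: 3 of 6.

3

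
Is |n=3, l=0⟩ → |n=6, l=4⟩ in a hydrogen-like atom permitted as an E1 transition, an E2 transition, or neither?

neither

Δl = 4 − 0 = +4; l_i + l_f = 4.
E1 (Δl = ±1): not satisfied.
E2 (Δl = 0,±2, l_i+l_f ≥ 2): not satisfied.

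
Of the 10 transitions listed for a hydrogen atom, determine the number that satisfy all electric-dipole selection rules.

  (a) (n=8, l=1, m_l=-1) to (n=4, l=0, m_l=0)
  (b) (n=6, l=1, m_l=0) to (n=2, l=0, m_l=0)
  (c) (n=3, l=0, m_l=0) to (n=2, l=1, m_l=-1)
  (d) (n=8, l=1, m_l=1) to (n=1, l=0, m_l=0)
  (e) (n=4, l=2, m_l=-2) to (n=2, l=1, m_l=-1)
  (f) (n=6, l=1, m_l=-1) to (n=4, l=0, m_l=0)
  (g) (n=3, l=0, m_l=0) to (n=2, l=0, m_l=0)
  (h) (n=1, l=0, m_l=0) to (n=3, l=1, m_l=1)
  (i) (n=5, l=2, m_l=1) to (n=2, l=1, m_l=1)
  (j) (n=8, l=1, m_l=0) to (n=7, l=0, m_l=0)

(a) allowed
(b) allowed
(c) allowed
(d) allowed
(e) allowed
(f) allowed
(g) forbidden — Δl = +0 (E1 requires Δl = ±1)
(h) allowed
(i) allowed
(j) allowed
Total allowed: 9 of 10.

9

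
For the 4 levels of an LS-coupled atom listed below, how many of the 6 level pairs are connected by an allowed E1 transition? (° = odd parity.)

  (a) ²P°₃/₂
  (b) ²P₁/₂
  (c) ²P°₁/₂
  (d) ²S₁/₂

(a)–(b): allowed.
(a)–(c): forbidden (parity).
(a)–(d): allowed.
(b)–(c): allowed.
(b)–(d): forbidden (parity).
(c)–(d): allowed.
Allowed pairs: 4 of 6.

4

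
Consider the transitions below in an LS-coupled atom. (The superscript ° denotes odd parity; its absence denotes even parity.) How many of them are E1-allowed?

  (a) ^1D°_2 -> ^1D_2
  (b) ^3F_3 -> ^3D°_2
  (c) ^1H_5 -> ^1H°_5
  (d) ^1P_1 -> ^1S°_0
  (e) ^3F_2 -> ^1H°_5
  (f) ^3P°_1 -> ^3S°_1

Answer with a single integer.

(a) allowed
(b) allowed
(c) allowed
(d) allowed
(e) forbidden (ΔS, ΔL, ΔJ fail)
(f) forbidden (parity fails)
Total allowed: 4 of 6.

4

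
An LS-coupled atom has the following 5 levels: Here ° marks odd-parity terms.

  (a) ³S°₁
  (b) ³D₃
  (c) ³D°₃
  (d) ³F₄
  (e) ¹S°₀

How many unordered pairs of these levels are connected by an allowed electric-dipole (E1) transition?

2

(a)–(b): forbidden (ΔL, ΔJ).
(a)–(c): forbidden (parity, ΔL, ΔJ).
(a)–(d): forbidden (ΔL, ΔJ).
(a)–(e): forbidden (parity, ΔS, ΔL).
(b)–(c): allowed.
(b)–(d): forbidden (parity).
(b)–(e): forbidden (ΔS, ΔL, ΔJ).
(c)–(d): allowed.
(c)–(e): forbidden (parity, ΔS, ΔL, ΔJ).
(d)–(e): forbidden (ΔS, ΔL, ΔJ).
Allowed pairs: 2 of 10.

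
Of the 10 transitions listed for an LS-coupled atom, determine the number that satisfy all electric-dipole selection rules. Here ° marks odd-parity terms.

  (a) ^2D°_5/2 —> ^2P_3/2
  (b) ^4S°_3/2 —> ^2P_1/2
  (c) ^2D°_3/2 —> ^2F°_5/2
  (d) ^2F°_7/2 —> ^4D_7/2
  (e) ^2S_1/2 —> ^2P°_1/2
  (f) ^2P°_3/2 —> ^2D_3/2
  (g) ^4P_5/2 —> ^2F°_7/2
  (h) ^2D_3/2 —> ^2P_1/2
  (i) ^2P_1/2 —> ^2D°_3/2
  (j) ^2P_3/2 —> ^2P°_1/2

5

(a) allowed
(b) forbidden (ΔS fails)
(c) forbidden (parity fails)
(d) forbidden (ΔS fails)
(e) allowed
(f) allowed
(g) forbidden (ΔS, ΔL fail)
(h) forbidden (parity fails)
(i) allowed
(j) allowed
Total allowed: 5 of 10.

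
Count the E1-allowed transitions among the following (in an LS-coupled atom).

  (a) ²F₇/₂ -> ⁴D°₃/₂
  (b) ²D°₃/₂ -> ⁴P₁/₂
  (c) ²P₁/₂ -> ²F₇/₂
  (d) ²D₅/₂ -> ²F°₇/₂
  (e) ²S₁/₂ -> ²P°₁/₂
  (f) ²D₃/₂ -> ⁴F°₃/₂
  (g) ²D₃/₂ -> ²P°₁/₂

3

(a) forbidden (ΔS, ΔJ fail)
(b) forbidden (ΔS fails)
(c) forbidden (parity, ΔL, ΔJ fail)
(d) allowed
(e) allowed
(f) forbidden (ΔS fails)
(g) allowed
Total allowed: 3 of 7.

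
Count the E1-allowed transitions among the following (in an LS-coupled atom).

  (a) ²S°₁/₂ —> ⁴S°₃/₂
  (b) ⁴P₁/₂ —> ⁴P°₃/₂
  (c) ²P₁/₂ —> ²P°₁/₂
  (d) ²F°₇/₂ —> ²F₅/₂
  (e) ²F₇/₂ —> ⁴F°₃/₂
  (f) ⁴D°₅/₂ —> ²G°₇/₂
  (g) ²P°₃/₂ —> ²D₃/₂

4

(a) forbidden (parity, ΔS, ΔL fail)
(b) allowed
(c) allowed
(d) allowed
(e) forbidden (ΔS, ΔJ fail)
(f) forbidden (parity, ΔS, ΔL fail)
(g) allowed
Total allowed: 4 of 7.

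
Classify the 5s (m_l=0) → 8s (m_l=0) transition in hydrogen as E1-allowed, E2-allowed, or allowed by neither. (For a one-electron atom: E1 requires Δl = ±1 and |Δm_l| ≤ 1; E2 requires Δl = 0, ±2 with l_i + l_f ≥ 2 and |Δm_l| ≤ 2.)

Δl = 0 − 0 = +0; l_i + l_f = 0.
Δm_l = +0.
E1 (Δl = ±1, |Δm_l| ≤ 1): not satisfied.
E2 (Δl = 0,±2, l_i+l_f ≥ 2, |Δm_l| ≤ 2): not satisfied.

neither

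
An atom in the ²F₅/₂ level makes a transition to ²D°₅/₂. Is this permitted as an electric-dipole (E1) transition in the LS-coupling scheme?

allowed

ΔL = 0, ±1 (not L=0↔0): L: 3 → 2, ΔL = -1 — ok.
ΔJ = 0, ±1 (not J=0↔0): J: 5/2 → 5/2, ΔJ = +0 — ok.
ΔS = 0: S: 1/2 → 1/2 — ok.
Parity must change: even → odd — ok.
All four E1 rules are satisfied.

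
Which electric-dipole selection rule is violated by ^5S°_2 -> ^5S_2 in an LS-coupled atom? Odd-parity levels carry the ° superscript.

the L=0 ↔ L=0 exclusion

Parity must change: odd → even — passes.
ΔS = 0: S: 2 → 2 — passes.
ΔL = 0, ±1 (not L=0↔0): L: 0 → 0, ΔL = +0 — fails.
ΔJ = 0, ±1 (not J=0↔0): J: 2 → 2, ΔJ = +0 — passes.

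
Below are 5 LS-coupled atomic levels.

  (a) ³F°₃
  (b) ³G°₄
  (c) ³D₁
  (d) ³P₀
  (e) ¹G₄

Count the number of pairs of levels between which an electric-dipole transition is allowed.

(a)–(b): forbidden (parity).
(a)–(c): forbidden (ΔJ).
(a)–(d): forbidden (ΔL, ΔJ).
(a)–(e): forbidden (ΔS).
(b)–(c): forbidden (ΔL, ΔJ).
(b)–(d): forbidden (ΔL, ΔJ).
(b)–(e): forbidden (ΔS).
(c)–(d): forbidden (parity).
(c)–(e): forbidden (parity, ΔS, ΔL, ΔJ).
(d)–(e): forbidden (parity, ΔS, ΔL, ΔJ).
Allowed pairs: 0 of 10.

0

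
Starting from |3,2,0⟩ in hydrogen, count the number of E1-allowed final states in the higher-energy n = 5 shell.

E1 requires Δl = ±1, so l_f ∈ {1, 3}; with 0 ≤ l_f ≤ n_f−1 = 4, the allowed l_f values are {1, 3}.
For l_f = 1: m_f ∈ {m_i−1, m_i, m_i+1} ∩ [−1, 1] = {-1, 0, 1} → 3 states.
For l_f = 3: m_f ∈ {m_i−1, m_i, m_i+1} ∩ [−3, 3] = {-1, 0, 1} → 3 states.
Total: 6.

6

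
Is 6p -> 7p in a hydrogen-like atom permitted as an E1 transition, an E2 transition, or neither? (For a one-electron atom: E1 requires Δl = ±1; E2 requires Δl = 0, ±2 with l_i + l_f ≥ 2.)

E2

Δl = 1 − 1 = +0; l_i + l_f = 2.
E1 (Δl = ±1): not satisfied.
E2 (Δl = 0,±2, l_i+l_f ≥ 2): satisfied.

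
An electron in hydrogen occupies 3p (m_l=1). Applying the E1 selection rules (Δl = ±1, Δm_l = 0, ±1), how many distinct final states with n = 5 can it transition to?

4

E1 requires Δl = ±1, so l_f ∈ {0, 2}; with 0 ≤ l_f ≤ n_f−1 = 4, the allowed l_f values are {0, 2}.
For l_f = 0: m_f ∈ {m_i−1, m_i, m_i+1} ∩ [−0, 0] = {0} → 1 state.
For l_f = 2: m_f ∈ {m_i−1, m_i, m_i+1} ∩ [−2, 2] = {0, 1, 2} → 3 states.
Total: 4.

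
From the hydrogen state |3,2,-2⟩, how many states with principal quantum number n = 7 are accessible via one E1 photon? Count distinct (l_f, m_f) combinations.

E1 requires Δl = ±1, so l_f ∈ {1, 3}; with 0 ≤ l_f ≤ n_f−1 = 6, the allowed l_f values are {1, 3}.
For l_f = 1: m_f ∈ {m_i−1, m_i, m_i+1} ∩ [−1, 1] = {-1} → 1 state.
For l_f = 3: m_f ∈ {m_i−1, m_i, m_i+1} ∩ [−3, 3] = {-3, -2, -1} → 3 states.
Total: 4.

4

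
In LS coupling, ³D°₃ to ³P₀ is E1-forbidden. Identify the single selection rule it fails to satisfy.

the ΔJ = 0, ±1 rule

Initial level: S=1, L=2, J=3, parity odd. Final level: S=1, L=1, J=0, parity even.
ΔJ = 0, ±1 (not J=0↔0): J: 3 → 0, ΔJ = -3 — fails.
Parity must change: odd → even — ok.
ΔS = 0: S: 1 → 1 — ok.
ΔL = 0, ±1 (not L=0↔0): L: 2 → 1, ΔL = -1 — ok.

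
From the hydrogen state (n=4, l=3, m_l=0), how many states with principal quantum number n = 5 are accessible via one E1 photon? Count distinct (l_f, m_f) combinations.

E1 requires Δl = ±1, so l_f ∈ {2, 4}; with 0 ≤ l_f ≤ n_f−1 = 4, the allowed l_f values are {2, 4}.
For l_f = 2: m_f ∈ {m_i−1, m_i, m_i+1} ∩ [−2, 2] = {-1, 0, 1} → 3 states.
For l_f = 4: m_f ∈ {m_i−1, m_i, m_i+1} ∩ [−4, 4] = {-1, 0, 1} → 3 states.
Total: 6.

6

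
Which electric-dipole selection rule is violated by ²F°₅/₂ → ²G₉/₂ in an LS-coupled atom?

the ΔJ = 0, ±1 rule

Reading off the term symbols: S 1/2→1/2, L 3→4, J 5/2→9/2, parity odd→even.
Parity must change: odd → even — passes.
ΔS = 0: S: 1/2 → 1/2 — passes.
ΔL = 0, ±1 (not L=0↔0): L: 3 → 4, ΔL = +1 — passes.
ΔJ = 0, ±1 (not J=0↔0): J: 5/2 → 9/2, ΔJ = +2 — fails.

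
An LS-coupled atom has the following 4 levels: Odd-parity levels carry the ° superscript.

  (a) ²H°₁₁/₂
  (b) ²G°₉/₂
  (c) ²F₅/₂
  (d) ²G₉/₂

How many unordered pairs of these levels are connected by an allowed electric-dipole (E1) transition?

2

(a)–(b): forbidden (parity).
(a)–(c): forbidden (ΔL, ΔJ).
(a)–(d): allowed.
(b)–(c): forbidden (ΔJ).
(b)–(d): allowed.
(c)–(d): forbidden (parity, ΔJ).
Allowed pairs: 2 of 6.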